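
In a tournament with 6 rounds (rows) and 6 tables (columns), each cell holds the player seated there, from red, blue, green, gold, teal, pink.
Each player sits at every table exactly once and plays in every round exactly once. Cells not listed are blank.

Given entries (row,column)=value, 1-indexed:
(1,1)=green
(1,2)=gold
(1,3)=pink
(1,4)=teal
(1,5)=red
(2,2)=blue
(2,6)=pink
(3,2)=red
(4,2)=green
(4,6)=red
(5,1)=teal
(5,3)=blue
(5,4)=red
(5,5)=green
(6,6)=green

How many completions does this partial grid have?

Round 1, table 6: eliminating its round and table leaves {blue}.
Round 2, table 1: eliminating its round and table leaves {red, gold}.
Round 2, table 3: eliminating its round and table leaves {red, green, gold, teal}.
Round 2, table 4: eliminating its round and table leaves {green, gold}.
Round 2, table 5: eliminating its round and table leaves {gold, teal}.
Round 3, table 1: eliminating its round and table leaves {blue, gold, pink}.
Round 3, table 3: eliminating its round and table leaves {green, gold, teal}.
Round 3, table 4: eliminating its round and table leaves {blue, green, gold, pink}.
Round 3, table 5: eliminating its round and table leaves {blue, gold, teal, pink}.
Round 3, table 6: eliminating its round and table leaves {blue, gold, teal}.
Round 4, table 1: eliminating its round and table leaves {blue, gold, pink}.
Round 4, table 3: eliminating its round and table leaves {gold, teal}.
Round 4, table 4: eliminating its round and table leaves {blue, gold, pink}.
Round 4, table 5: eliminating its round and table leaves {blue, gold, teal, pink}.
Round 5, table 2: eliminating its round and table leaves {pink}.
Round 5, table 6: eliminating its round and table leaves {gold}.
Round 6, table 1: eliminating its round and table leaves {red, blue, gold, pink}.
Round 6, table 2: eliminating its round and table leaves {teal, pink}.
Round 6, table 3: eliminating its round and table leaves {red, gold, teal}.
Round 6, table 4: eliminating its round and table leaves {blue, gold, pink}.
Round 6, table 5: eliminating its round and table leaves {blue, gold, teal, pink}.
Enumerating the assignments across these blanks that avoid any round or table repeat gives 24 completions.

24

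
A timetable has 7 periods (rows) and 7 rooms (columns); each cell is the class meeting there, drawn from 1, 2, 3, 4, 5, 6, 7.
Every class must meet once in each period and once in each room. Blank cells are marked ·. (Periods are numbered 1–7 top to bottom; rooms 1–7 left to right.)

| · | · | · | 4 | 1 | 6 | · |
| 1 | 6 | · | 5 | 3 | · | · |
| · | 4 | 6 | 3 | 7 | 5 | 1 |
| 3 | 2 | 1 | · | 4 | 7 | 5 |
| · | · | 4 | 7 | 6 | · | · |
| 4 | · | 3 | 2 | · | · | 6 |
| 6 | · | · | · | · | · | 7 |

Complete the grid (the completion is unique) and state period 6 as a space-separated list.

4 7 3 2 5 1 6

Period 6, room 5: period 6 has {2, 3, 4, 6} and room 5 has {1, 3, 4, 6, 7}, leaving only 5.
Period 6, room 6: period 6 has {2, 3, 4, 5, 6} and room 6 has {5, 6, 7}, leaving only 1.
Period 6, room 2: period 6 has {1, 2, 3, 4, 5, 6} and room 2 has {2, 4, 6}, leaving only 7.
So period 6 reads: 4 7 3 2 5 1 6.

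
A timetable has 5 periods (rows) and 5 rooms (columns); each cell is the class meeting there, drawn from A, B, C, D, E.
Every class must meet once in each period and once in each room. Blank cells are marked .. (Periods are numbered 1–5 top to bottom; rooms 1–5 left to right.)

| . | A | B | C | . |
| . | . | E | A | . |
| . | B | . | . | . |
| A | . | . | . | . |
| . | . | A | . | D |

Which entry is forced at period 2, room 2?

Period 1, room 5: period 1 has {A, B, C} and room 5 has {D}, leaving only E.
Period 1, room 1: period 1 has {A, B, C, E} and room 1 has {A}, leaving only D.
Period 2, room 2 is narrowed to {C, D}.
If it were C, then period 2, room 5 would be left with no valid symbol.
So period 2, room 2 must be D.

D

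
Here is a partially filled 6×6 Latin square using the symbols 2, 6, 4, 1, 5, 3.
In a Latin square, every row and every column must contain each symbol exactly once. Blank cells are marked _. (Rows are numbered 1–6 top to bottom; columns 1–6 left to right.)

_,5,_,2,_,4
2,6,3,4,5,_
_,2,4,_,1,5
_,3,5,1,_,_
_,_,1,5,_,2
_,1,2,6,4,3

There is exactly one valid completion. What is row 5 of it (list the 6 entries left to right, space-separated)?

Row 5, column 2: row 5 has {2, 1, 5} and column 2 has {2, 6, 1, 5, 3}, leaving only 4.
Row 1, column 3: row 1 has {2, 4, 5} and column 3 has {2, 4, 1, 5, 3}, leaving only 6.
Row 1, column 5: row 1 has {2, 6, 4, 5} and column 5 has {4, 1, 5}, leaving only 3.
Row 5, column 5: row 5 has {2, 4, 1, 5} and column 5 has {4, 1, 5, 3}, leaving only 6.
Row 5, column 1: row 5 has {2, 6, 4, 1, 5} and column 1 has {2}, leaving only 3.
So row 5 reads: 3 4 1 5 6 2.

3 4 1 5 6 2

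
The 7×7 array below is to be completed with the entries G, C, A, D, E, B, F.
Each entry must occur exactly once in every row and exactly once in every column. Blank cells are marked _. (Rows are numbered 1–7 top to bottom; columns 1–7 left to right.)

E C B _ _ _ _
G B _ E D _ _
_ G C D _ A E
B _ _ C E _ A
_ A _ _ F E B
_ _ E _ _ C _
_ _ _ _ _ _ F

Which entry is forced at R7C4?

Row 2, column 6: row 2 has {G, D, E, B} and column 6 has {C, A, E}, leaving only F.
Row 2, column 3: row 2 has {G, D, E, B, F} and column 3 has {C, E, B}, leaving only A.
Row 2, column 7: row 2 has {G, A, D, E, B, F} and column 7 has {A, E, B, F}, leaving only C.
Row 3, column 1: row 3 has {G, C, A, D, E} and column 1 has {G, E, B}, leaving only F.
Row 3, column 5: row 3 has {G, C, A, D, E, F} and column 5 has {D, E, F}, leaving only B.
Row 5, column 4: row 5 has {A, E, B, F} and column 4 has {C, D, E}, leaving only G.
Row 5, column 3: row 5 has {G, A, E, B, F} and column 3 has {C, A, E, B}, leaving only D.
Row 5, column 1: row 5 has {G, A, D, E, B, F} and column 1 has {G, E, B, F}, leaving only C.
Row 7, column 3: row 7 has {F} and column 3 has {C, A, D, E, B}, leaving only G.
Row 4, column 3: row 4 has {C, A, E, B} and column 3 has {G, C, A, D, E, B}, leaving only F.
Row 4, column 2: row 4 has {C, A, E, B, F} and column 2 has {G, C, A, B}, leaving only D.
Row 4, column 6: row 4 has {C, A, D, E, B, F} and column 6 has {C, A, E, F}, leaving only G.
Row 1, column 6: row 1 has {C, E, B} and column 6 has {G, C, A, E, F}, leaving only D.
Row 1, column 7: row 1 has {C, D, E, B} and column 7 has {C, A, E, B, F}, leaving only G.
Row 1, column 5: row 1 has {G, C, D, E, B} and column 5 has {D, E, B, F}, leaving only A.
Row 1, column 4: row 1 has {G, C, A, D, E, B} and column 4 has {G, C, D, E}, leaving only F.
Row 6, column 2: row 6 has {C, E} and column 2 has {G, C, A, D, B}, leaving only F.
Row 6, column 5: row 6 has {C, E, F} and column 5 has {A, D, E, B, F}, leaving only G.
Row 6, column 7: row 6 has {G, C, E, F} and column 7 has {G, C, A, E, B, F}, leaving only D.
Row 6, column 1: row 6 has {G, C, D, E, F} and column 1 has {G, C, E, B, F}, leaving only A.
Row 6, column 4: row 6 has {G, C, A, D, E, F} and column 4 has {G, C, D, E, F}, leaving only B.
Row 7 already has {G, F} and column 4 already has {G, C, D, E, B, F}, so row 7, column 4 must be A.

A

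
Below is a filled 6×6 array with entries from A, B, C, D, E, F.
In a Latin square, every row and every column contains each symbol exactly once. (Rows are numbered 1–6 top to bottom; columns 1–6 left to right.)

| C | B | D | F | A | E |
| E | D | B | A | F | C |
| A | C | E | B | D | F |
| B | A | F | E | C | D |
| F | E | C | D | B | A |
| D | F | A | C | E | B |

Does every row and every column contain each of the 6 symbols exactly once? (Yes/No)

Yes

Each row is a permutation of the 6 symbols, and so is each column.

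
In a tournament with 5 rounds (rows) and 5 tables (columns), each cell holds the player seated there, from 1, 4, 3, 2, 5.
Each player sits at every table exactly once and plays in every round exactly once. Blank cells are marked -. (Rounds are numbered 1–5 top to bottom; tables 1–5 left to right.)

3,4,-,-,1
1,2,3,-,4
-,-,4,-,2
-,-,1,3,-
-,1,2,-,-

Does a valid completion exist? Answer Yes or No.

No

Round 1, table 3: round 1 has {1, 4, 3} and table 3 has {1, 4, 3, 2}, so it must be 5.
Round 1, table 4: round 1 has {1, 4, 3, 5} and table 4 has {3}, so it must be 2.
Round 2, table 4: round 2 has {1, 4, 3, 2} and table 4 has {3, 2}, so it must be 5.
Round 3, table 1: round 3 has {4, 2} and table 1 has {1, 3}, so it must be 5.
Round 3, table 2: round 3 has {4, 2, 5} and table 2 has {1, 4, 2}, so it must be 3.
Round 3, table 4: round 3 has {4, 3, 2, 5} and table 4 has {3, 2, 5}, so it must be 1.
Round 4, table 2: round 4 has {1, 3} and table 2 has {1, 4, 3, 2}, so it must be 5.
Now round 4, table 5: round 4 together with table 5 already contain {1, 4, 3, 2, 5} — every symbol — so nothing can go there. The grid has no valid completion.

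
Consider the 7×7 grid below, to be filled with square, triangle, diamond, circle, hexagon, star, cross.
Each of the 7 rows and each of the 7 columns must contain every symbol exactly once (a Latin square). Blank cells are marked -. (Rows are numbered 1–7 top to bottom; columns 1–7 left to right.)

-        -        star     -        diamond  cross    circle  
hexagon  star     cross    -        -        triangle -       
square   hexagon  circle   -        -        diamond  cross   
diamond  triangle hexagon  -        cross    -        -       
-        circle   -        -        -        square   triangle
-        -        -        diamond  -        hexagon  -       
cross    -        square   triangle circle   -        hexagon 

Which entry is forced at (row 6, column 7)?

Row 1, column 1: row 1 has {diamond, circle, star, cross} and column 1 has {square, diamond, hexagon, cross}, leaving only triangle.
Row 1, column 2: row 1 has {triangle, diamond, circle, star, cross} and column 2 has {triangle, circle, hexagon, star}, leaving only square.
Row 1, column 4: row 1 has {square, triangle, diamond, circle, star, cross} and column 4 has {triangle, diamond}, leaving only hexagon.
Row 2, column 5: row 2 has {triangle, hexagon, star, cross} and column 5 has {diamond, circle, cross}, leaving only square.
Row 2, column 4: row 2 has {square, triangle, hexagon, star, cross} and column 4 has {triangle, diamond, hexagon}, leaving only circle.
Row 2, column 7: row 2 has {square, triangle, circle, hexagon, star, cross} and column 7 has {triangle, circle, hexagon, cross}, leaving only diamond.
Row 3, column 4: row 3 has {square, diamond, circle, hexagon, cross} and column 4 has {triangle, diamond, circle, hexagon}, leaving only star.
Row 3, column 5: row 3 has {square, diamond, circle, hexagon, star, cross} and column 5 has {square, diamond, circle, cross}, leaving only triangle.
Row 4, column 4: row 4 has {triangle, diamond, hexagon, cross} and column 4 has {triangle, diamond, circle, hexagon, star}, leaving only square.
Row 4, column 7: row 4 has {square, triangle, diamond, hexagon, cross} and column 7 has {triangle, diamond, circle, hexagon, cross}, leaving only star.
Row 6 already has {diamond, hexagon} and column 7 already has {triangle, diamond, circle, hexagon, star, cross}, so row 6, column 7 must be square.

square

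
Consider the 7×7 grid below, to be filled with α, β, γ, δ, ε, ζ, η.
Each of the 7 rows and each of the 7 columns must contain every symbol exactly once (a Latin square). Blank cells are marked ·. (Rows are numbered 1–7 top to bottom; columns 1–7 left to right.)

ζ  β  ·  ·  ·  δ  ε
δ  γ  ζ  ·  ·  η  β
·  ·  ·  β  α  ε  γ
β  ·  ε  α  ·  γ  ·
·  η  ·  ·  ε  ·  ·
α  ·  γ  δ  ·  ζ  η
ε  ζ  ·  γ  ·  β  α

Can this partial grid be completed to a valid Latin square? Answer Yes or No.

Row 2, column 5: row 2 together with column 5 already contain {α, β, γ, δ, ε, ζ, η} — every symbol — so nothing can go there. The grid has no valid completion.

No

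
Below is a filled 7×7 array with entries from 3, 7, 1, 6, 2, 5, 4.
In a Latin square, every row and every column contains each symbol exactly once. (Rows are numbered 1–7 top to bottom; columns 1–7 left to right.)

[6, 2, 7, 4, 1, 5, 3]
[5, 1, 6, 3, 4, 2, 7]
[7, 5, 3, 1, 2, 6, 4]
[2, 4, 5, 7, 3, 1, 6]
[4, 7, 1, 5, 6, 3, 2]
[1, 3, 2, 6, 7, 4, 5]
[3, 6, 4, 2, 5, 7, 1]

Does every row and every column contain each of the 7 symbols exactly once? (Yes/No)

Each row is a permutation of the 7 symbols, and so is each column.

Yes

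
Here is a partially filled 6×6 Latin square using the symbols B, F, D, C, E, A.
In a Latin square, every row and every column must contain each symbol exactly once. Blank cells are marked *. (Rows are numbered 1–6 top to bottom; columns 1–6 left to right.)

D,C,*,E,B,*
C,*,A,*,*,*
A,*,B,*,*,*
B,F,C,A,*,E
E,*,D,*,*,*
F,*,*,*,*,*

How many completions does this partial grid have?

Row 1, column 3: eliminating its row and column leaves {F}.
Row 1, column 6: eliminating its row and column leaves {F, A}.
Row 2, column 2: eliminating its row and column leaves {B, D, E}.
Row 2, column 4: eliminating its row and column leaves {B, F, D}.
Row 2, column 5: eliminating its row and column leaves {F, D, E}.
Row 2, column 6: eliminating its row and column leaves {B, F, D}.
Row 3, column 2: eliminating its row and column leaves {D, E}.
Row 3, column 4: eliminating its row and column leaves {F, D, C}.
Row 3, column 5: eliminating its row and column leaves {F, D, C, E}.
Row 3, column 6: eliminating its row and column leaves {F, D, C}.
Row 4, column 5: eliminating its row and column leaves {D}.
Row 5, column 2: eliminating its row and column leaves {B, A}.
Row 5, column 4: eliminating its row and column leaves {B, F, C}.
Row 5, column 5: eliminating its row and column leaves {F, C, A}.
Row 5, column 6: eliminating its row and column leaves {B, F, C, A}.
Row 6, column 2: eliminating its row and column leaves {B, D, E, A}.
Row 6, column 3: eliminating its row and column leaves {E}.
Row 6, column 4: eliminating its row and column leaves {B, D, C}.
Row 6, column 5: eliminating its row and column leaves {D, C, E, A}.
Row 6, column 6: eliminating its row and column leaves {B, D, C, A}.
Enumerating the assignments across these blanks that avoid any row or column repeat gives 20 completions.

20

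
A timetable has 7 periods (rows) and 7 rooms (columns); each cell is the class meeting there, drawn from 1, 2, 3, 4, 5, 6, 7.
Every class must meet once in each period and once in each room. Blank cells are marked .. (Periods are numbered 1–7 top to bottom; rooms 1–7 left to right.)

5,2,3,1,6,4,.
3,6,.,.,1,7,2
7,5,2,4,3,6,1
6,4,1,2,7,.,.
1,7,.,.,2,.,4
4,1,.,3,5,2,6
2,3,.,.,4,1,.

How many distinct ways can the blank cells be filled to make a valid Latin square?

Period 1, room 7: eliminating its period and room leaves {7}.
Period 2, room 3: eliminating its period and room leaves {4, 5}.
Period 2, room 4: eliminating its period and room leaves {5}.
Period 4, room 6: eliminating its period and room leaves {3, 5}.
Period 4, room 7: eliminating its period and room leaves {3, 5}.
Period 5, room 3: eliminating its period and room leaves {5, 6}.
Period 5, room 4: eliminating its period and room leaves {5, 6}.
Period 5, room 6: eliminating its period and room leaves {3, 5}.
Period 6, room 3: eliminating its period and room leaves {7}.
Period 7, room 3: eliminating its period and room leaves {5, 6, 7}.
Period 7, room 4: eliminating its period and room leaves {5, 6, 7}.
Period 7, room 7: eliminating its period and room leaves {5, 7}.
Only one assignment across all blanks avoids any period or room repeat, giving 1 completion.

1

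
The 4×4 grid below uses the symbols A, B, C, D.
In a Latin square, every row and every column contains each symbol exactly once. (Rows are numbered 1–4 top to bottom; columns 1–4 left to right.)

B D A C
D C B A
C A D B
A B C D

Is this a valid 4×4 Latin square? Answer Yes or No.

Yes

Each row is a permutation of the 4 symbols, and so is each column.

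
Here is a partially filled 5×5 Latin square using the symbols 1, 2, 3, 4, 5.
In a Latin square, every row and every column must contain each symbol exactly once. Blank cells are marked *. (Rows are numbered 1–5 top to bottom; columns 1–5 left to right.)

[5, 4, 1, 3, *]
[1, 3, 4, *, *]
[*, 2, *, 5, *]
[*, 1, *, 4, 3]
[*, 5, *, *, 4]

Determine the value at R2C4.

Row 2 already has {1, 3, 4} and column 4 already has {3, 4, 5}, so row 2, column 4 must be 2.

2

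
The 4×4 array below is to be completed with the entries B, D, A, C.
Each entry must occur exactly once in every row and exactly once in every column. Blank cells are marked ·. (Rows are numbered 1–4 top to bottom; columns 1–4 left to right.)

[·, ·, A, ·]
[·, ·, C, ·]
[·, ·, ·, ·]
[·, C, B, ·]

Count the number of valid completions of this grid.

8

Row 1, column 1: eliminating its row and column leaves {B, D, C}.
Row 1, column 2: eliminating its row and column leaves {B, D}.
Row 1, column 4: eliminating its row and column leaves {B, D, C}.
Row 2, column 1: eliminating its row and column leaves {B, D, A}.
Row 2, column 2: eliminating its row and column leaves {B, D, A}.
Row 2, column 4: eliminating its row and column leaves {B, D, A}.
Row 3, column 1: eliminating its row and column leaves {B, D, A, C}.
Row 3, column 2: eliminating its row and column leaves {B, D, A}.
Row 3, column 3: eliminating its row and column leaves {D}.
Row 3, column 4: eliminating its row and column leaves {B, D, A, C}.
Row 4, column 1: eliminating its row and column leaves {D, A}.
Row 4, column 4: eliminating its row and column leaves {D, A}.
Enumerating the assignments across these blanks that avoid any row or column repeat gives 8 completions.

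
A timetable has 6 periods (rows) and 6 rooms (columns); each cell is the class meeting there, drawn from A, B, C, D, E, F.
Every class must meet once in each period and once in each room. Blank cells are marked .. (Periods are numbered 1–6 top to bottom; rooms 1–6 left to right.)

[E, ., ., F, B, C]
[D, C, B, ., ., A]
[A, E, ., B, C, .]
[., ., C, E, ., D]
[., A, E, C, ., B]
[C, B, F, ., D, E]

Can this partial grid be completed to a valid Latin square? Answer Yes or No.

No

Period 2, room 4: period 2 together with room 4 already contain {A, B, C, D, E, F} — every symbol — so nothing can go there. The grid has no valid completion.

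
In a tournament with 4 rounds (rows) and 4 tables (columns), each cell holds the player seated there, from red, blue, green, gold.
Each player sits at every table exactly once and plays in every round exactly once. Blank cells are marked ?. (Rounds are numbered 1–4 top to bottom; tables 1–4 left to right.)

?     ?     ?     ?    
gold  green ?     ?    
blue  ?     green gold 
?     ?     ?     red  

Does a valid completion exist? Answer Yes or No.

Yes

No round or table among the givens repeats a symbol, and propagating forced cells runs into no contradiction.
One valid completion exists (for instance, red gold blue green / gold green red blue / blue red green gold / green blue gold red).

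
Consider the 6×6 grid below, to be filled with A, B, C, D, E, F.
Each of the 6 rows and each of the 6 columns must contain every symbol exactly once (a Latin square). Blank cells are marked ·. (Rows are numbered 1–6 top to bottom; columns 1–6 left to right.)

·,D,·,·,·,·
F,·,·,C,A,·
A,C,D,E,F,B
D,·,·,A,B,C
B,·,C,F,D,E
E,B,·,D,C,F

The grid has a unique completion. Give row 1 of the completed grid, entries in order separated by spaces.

Row 1, column 1: row 1 has {D} and column 1 has {A, B, D, E, F}, leaving only C.
Row 1, column 4: row 1 has {C, D} and column 4 has {A, C, D, E, F}, leaving only B.
Row 1, column 5: row 1 has {B, C, D} and column 5 has {A, B, C, D, F}, leaving only E.
Row 1, column 6: row 1 has {B, C, D, E} and column 6 has {B, C, E, F}, leaving only A.
Row 1, column 3: row 1 has {A, B, C, D, E} and column 3 has {C, D}, leaving only F.
So row 1 reads: C D F B E A.

C D F B E A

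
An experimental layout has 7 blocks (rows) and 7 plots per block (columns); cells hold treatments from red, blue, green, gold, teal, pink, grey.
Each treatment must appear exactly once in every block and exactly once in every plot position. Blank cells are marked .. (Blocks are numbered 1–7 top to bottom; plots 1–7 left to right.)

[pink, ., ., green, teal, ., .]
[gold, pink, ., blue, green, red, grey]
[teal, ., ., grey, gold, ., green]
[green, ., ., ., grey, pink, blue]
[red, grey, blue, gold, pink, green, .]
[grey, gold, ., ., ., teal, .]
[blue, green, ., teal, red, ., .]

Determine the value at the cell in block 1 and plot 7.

Block 2, plot 3: block 2 has {red, blue, green, gold, pink, grey} and plot 3 has {blue}, leaving only teal.
Block 3, plot 6: block 3 has {green, gold, teal, grey} and plot 6 has {red, green, teal, pink}, leaving only blue.
Block 3, plot 2: block 3 has {blue, green, gold, teal, grey} and plot 2 has {green, gold, pink, grey}, leaving only red.
Block 1, plot 2: block 1 has {green, teal, pink} and plot 2 has {red, green, gold, pink, grey}, leaving only blue.
Block 3, plot 3: block 3 has {red, blue, green, gold, teal, grey} and plot 3 has {blue, teal}, leaving only pink.
Block 4, plot 2: block 4 has {blue, green, pink, grey} and plot 2 has {red, blue, green, gold, pink, grey}, leaving only teal.
Block 4, plot 4: block 4 has {blue, green, teal, pink, grey} and plot 4 has {blue, green, gold, teal, grey}, leaving only red.
Block 4, plot 3: block 4 has {red, blue, green, teal, pink, grey} and plot 3 has {blue, teal, pink}, leaving only gold.
Block 5, plot 7: block 5 has {red, blue, green, gold, pink, grey} and plot 7 has {blue, green, grey}, leaving only teal.
Block 6, plot 4: block 6 has {gold, teal, grey} and plot 4 has {red, blue, green, gold, teal, grey}, leaving only pink.
Block 6, plot 5: block 6 has {gold, teal, pink, grey} and plot 5 has {red, green, gold, teal, pink, grey}, leaving only blue.
Block 6, plot 7: block 6 has {blue, gold, teal, pink, grey} and plot 7 has {blue, green, teal, grey}, leaving only red.
Block 1 already has {blue, green, teal, pink} and plot 7 already has {red, blue, green, teal, grey}, so block 1, plot 7 must be gold.

gold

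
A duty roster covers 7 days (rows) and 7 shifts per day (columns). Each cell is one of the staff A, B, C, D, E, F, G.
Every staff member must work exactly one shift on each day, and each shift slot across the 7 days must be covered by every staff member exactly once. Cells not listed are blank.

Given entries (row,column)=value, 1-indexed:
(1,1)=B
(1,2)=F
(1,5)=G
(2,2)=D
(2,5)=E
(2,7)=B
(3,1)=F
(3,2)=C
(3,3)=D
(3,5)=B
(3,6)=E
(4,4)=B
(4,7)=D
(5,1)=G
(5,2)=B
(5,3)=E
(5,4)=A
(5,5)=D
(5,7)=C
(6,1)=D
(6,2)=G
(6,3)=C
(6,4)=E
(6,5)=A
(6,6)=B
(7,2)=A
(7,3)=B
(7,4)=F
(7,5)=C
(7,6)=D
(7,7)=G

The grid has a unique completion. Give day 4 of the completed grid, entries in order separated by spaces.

Day 4, shift 2: day 4 has {B, D} and shift 2 has {A, B, C, D, F, G}, leaving only E.
Day 4, shift 5: day 4 has {B, D, E} and shift 5 has {A, B, C, D, E, G}, leaving only F.
Day 1, shift 3: day 1 has {B, F, G} and shift 3 has {B, C, D, E}, leaving only A.
Day 4, shift 3: day 4 has {B, D, E, F} and shift 3 has {A, B, C, D, E}, leaving only G.
Day 1, shift 6: day 1 has {A, B, F, G} and shift 6 has {B, D, E}, leaving only C.
Day 4, shift 6: day 4 has {B, D, E, F, G} and shift 6 has {B, C, D, E}, leaving only A.
Day 4, shift 1: day 4 has {A, B, D, E, F, G} and shift 1 has {B, D, F, G}, leaving only C.
So day 4 reads: C E G B F A D.

C E G B F A D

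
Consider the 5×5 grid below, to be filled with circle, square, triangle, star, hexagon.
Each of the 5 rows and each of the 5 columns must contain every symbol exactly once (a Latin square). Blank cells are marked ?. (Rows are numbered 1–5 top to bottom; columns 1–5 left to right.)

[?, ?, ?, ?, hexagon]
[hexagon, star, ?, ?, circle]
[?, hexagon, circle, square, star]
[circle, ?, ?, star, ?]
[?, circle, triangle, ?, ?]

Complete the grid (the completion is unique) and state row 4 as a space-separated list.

circle square hexagon star triangle

Row 2, column 3: row 2 has {circle, star, hexagon} and column 3 has {circle, triangle}, leaving only square.
Row 4, column 3: row 4 has {circle, star} and column 3 has {circle, square, triangle}, leaving only hexagon.
Row 1, column 3: row 1 has {hexagon} and column 3 has {circle, square, triangle, hexagon}, leaving only star.
Row 2, column 4: row 2 has {circle, square, star, hexagon} and column 4 has {square, star}, leaving only triangle.
Row 1, column 4: row 1 has {star, hexagon} and column 4 has {square, triangle, star}, leaving only circle.
Row 3, column 1: row 3 has {circle, square, star, hexagon} and column 1 has {circle, hexagon}, leaving only triangle.
Row 1, column 1: row 1 has {circle, star, hexagon} and column 1 has {circle, triangle, hexagon}, leaving only square.
Row 1, column 2: row 1 has {circle, square, star, hexagon} and column 2 has {circle, star, hexagon}, leaving only triangle.
Row 4, column 2: row 4 has {circle, star, hexagon} and column 2 has {circle, triangle, star, hexagon}, leaving only square.
Row 4, column 5: row 4 has {circle, square, star, hexagon} and column 5 has {circle, star, hexagon}, leaving only triangle.
So row 4 reads: circle square hexagon star triangle.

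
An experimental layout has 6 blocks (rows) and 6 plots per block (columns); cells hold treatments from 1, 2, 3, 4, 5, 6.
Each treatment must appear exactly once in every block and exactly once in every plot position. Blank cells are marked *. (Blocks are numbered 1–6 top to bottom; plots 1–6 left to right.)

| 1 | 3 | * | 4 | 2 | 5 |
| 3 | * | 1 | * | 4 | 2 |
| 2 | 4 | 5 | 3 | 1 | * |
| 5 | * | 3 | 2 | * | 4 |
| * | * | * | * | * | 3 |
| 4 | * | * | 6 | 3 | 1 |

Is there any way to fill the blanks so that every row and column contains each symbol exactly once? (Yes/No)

Yes

No block or plot among the givens repeats a symbol, and propagating forced cells runs into no contradiction.
One valid completion exists (for instance, 1 3 6 4 2 5 / 3 6 1 5 4 2 / 2 4 5 3 1 6 / 5 1 3 2 6 4 / 6 2 4 1 5 3 / 4 5 2 6 3 1).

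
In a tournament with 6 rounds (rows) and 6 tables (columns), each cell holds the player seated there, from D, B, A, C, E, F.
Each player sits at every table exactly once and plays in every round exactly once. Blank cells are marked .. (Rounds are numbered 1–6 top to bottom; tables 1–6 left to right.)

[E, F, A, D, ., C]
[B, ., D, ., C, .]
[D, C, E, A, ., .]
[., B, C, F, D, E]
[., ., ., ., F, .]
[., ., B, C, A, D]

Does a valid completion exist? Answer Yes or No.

Round 5, table 3: round 5 together with table 3 already contain {D, B, A, C, E, F} — every symbol — so nothing can go there. The grid has no valid completion.

No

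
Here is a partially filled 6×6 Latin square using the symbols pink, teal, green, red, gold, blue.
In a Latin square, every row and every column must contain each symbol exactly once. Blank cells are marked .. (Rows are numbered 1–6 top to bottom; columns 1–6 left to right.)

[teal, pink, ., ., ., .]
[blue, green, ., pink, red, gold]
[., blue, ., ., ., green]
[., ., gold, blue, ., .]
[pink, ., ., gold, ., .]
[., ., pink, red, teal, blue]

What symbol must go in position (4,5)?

green

Row 1, column 4: row 1 has {pink, teal} and column 4 has {pink, red, gold, blue}, leaving only green.
Row 1, column 6: row 1 has {pink, teal, green} and column 6 has {green, gold, blue}, leaving only red.
Row 1, column 3: row 1 has {pink, teal, green, red} and column 3 has {pink, gold}, leaving only blue.
Row 1, column 5: row 1 has {pink, teal, green, red, blue} and column 5 has {teal, red}, leaving only gold.
Row 2, column 3: row 2 has {pink, green, red, gold, blue} and column 3 has {pink, gold, blue}, leaving only teal.
Row 3, column 3: row 3 has {green, blue} and column 3 has {pink, teal, gold, blue}, leaving only red.
Row 3, column 1: row 3 has {green, red, blue} and column 1 has {pink, teal, blue}, leaving only gold.
Row 3, column 4: row 3 has {green, red, gold, blue} and column 4 has {pink, green, red, gold, blue}, leaving only teal.
Row 3, column 5: row 3 has {teal, green, red, gold, blue} and column 5 has {teal, red, gold}, leaving only pink.
Row 4 already has {gold, blue} and column 5 already has {pink, teal, red, gold}, so row 4, column 5 must be green.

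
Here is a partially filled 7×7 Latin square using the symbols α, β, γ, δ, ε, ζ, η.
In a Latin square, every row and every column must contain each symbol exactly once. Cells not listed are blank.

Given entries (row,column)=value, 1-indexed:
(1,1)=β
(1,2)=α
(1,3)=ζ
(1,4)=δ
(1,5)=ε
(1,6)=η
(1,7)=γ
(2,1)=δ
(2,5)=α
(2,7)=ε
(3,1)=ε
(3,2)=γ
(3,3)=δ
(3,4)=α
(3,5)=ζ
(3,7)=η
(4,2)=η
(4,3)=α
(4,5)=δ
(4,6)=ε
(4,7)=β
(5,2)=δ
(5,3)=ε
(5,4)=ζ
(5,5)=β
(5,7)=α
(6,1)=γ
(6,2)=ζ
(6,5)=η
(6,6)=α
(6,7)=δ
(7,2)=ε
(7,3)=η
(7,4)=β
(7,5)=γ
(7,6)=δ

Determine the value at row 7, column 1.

Row 2, column 2: row 2 has {α, δ, ε} and column 2 has {α, γ, δ, ε, ζ, η}, leaving only β.
Row 2, column 3: row 2 has {α, β, δ, ε} and column 3 has {α, δ, ε, ζ, η}, leaving only γ.
Row 2, column 4: row 2 has {α, β, γ, δ, ε} and column 4 has {α, β, δ, ζ}, leaving only η.
Row 2, column 6: row 2 has {α, β, γ, δ, ε, η} and column 6 has {α, δ, ε, η}, leaving only ζ.
Row 3, column 6: row 3 has {α, γ, δ, ε, ζ, η} and column 6 has {α, δ, ε, ζ, η}, leaving only β.
Row 4, column 1: row 4 has {α, β, δ, ε, η} and column 1 has {β, γ, δ, ε}, leaving only ζ.
Row 7 already has {β, γ, δ, ε, η} and column 1 already has {β, γ, δ, ε, ζ}, so row 7, column 1 must be α.

α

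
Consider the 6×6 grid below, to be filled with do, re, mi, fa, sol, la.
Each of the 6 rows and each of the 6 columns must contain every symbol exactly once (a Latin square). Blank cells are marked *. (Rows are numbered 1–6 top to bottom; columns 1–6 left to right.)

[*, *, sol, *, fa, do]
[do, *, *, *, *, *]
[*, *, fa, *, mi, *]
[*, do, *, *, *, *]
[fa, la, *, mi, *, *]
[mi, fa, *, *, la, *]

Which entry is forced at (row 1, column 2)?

mi

Row 1, column 2 is narrowed to {re, mi}.
If it were re, then row 1, column 4 would be left with no valid symbol.
So row 1, column 2 must be mi.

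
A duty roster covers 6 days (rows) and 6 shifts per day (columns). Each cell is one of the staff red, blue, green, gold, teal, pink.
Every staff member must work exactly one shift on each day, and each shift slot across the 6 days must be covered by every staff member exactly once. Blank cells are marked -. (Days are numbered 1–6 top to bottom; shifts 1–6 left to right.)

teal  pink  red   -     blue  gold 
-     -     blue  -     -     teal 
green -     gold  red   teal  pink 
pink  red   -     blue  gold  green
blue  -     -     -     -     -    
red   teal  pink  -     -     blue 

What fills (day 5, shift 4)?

Day 1, shift 4: day 1 has {red, blue, gold, teal, pink} and shift 4 has {red, blue}, leaving only green.
Day 2, shift 1: day 2 has {blue, teal} and shift 1 has {red, blue, green, teal, pink}, leaving only gold.
Day 2, shift 2: day 2 has {blue, gold, teal} and shift 2 has {red, teal, pink}, leaving only green.
Day 2, shift 4: day 2 has {blue, green, gold, teal} and shift 4 has {red, blue, green}, leaving only pink.
Day 2, shift 5: day 2 has {blue, green, gold, teal, pink} and shift 5 has {blue, gold, teal}, leaving only red.
Day 3, shift 2: day 3 has {red, green, gold, teal, pink} and shift 2 has {red, green, teal, pink}, leaving only blue.
Day 4, shift 3: day 4 has {red, blue, green, gold, pink} and shift 3 has {red, blue, gold, pink}, leaving only teal.
Day 5, shift 2: day 5 has {blue} and shift 2 has {red, blue, green, teal, pink}, leaving only gold.
Day 5 already has {blue, gold} and shift 4 already has {red, blue, green, pink}, so day 5, shift 4 must be teal.

teal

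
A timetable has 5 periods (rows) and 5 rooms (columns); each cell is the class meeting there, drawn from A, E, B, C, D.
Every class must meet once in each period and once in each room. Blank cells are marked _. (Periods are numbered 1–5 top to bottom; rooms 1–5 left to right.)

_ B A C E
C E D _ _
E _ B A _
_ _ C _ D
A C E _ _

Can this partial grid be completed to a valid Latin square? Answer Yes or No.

No period or room among the givens repeats a symbol, and propagating forced cells runs into no contradiction.
One valid completion exists (for instance, D B A C E / C E D B A / E D B A C / B A C E D / A C E D B).

Yes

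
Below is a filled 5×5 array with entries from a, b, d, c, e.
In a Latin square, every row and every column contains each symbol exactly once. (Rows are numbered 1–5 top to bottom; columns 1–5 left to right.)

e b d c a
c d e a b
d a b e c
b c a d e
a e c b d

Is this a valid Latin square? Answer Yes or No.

Yes

Each row is a permutation of the 5 symbols, and so is each column.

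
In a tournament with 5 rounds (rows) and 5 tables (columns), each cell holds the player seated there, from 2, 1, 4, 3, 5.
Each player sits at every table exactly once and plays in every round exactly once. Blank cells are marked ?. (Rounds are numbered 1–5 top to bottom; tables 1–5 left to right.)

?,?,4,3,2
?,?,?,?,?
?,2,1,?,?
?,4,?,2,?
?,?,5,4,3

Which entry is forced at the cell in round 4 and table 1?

5

Round 3, table 4: round 3 has {2, 1} and table 4 has {2, 4, 3}, leaving only 5.
Round 2, table 4: round 2 has {} and table 4 has {2, 4, 3, 5}, leaving only 1.
Round 3, table 5: round 3 has {2, 1, 5} and table 5 has {2, 3}, leaving only 4.
Round 2, table 5: round 2 has {1} and table 5 has {2, 4, 3}, leaving only 5.
Round 2, table 2: round 2 has {1, 5} and table 2 has {2, 4}, leaving only 3.
Round 2, table 3: round 2 has {1, 3, 5} and table 3 has {1, 4, 5}, leaving only 2.
Round 2, table 1: round 2 has {2, 1, 3, 5} and table 1 has {}, leaving only 4.
Round 3, table 1: round 3 has {2, 1, 4, 5} and table 1 has {4}, leaving only 3.
Round 4, table 3: round 4 has {2, 4} and table 3 has {2, 1, 4, 5}, leaving only 3.
Round 4, table 5: round 4 has {2, 4, 3} and table 5 has {2, 4, 3, 5}, leaving only 1.
Round 4 already has {2, 1, 4, 3} and table 1 already has {4, 3}, so round 4, table 1 must be 5.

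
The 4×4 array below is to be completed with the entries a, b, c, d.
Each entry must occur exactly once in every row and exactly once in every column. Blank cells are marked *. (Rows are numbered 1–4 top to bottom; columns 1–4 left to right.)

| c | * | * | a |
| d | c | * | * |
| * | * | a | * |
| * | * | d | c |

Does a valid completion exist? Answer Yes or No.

No

Row 1, column 3: row 1 has {a, c} and column 3 has {a, d}, so it must be b.
Now row 2, column 3: row 2 together with column 3 already contain {a, b, c, d} — every symbol — so nothing can go there. The grid has no valid completion.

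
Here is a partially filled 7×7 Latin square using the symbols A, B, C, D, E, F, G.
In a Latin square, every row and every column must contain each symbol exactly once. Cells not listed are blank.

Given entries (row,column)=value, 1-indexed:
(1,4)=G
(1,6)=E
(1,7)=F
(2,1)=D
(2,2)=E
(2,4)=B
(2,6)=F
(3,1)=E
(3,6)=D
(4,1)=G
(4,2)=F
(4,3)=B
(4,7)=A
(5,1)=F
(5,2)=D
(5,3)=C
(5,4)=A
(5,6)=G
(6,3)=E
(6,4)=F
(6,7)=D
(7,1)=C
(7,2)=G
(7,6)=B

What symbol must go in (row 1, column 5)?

C

Row 3, column 4: row 3 has {D, E} and column 4 has {A, B, F, G}, leaving only C.
Row 4, column 6: row 4 has {A, B, F, G} and column 6 has {B, D, E, F, G}, leaving only C.
Row 6, column 6: row 6 has {D, E, F} and column 6 has {B, C, D, E, F, G}, leaving only A.
Row 6, column 1: row 6 has {A, D, E, F} and column 1 has {C, D, E, F, G}, leaving only B.
Row 1, column 1: row 1 has {E, F, G} and column 1 has {B, C, D, E, F, G}, leaving only A.
Row 1, column 3: row 1 has {A, E, F, G} and column 3 has {B, C, E}, leaving only D.
Row 6, column 2: row 6 has {A, B, D, E, F} and column 2 has {D, E, F, G}, leaving only C.
Row 1, column 2: row 1 has {A, D, E, F, G} and column 2 has {C, D, E, F, G}, leaving only B.
Row 1 already has {A, B, D, E, F, G} and column 5 already has {}, so row 1, column 5 must be C.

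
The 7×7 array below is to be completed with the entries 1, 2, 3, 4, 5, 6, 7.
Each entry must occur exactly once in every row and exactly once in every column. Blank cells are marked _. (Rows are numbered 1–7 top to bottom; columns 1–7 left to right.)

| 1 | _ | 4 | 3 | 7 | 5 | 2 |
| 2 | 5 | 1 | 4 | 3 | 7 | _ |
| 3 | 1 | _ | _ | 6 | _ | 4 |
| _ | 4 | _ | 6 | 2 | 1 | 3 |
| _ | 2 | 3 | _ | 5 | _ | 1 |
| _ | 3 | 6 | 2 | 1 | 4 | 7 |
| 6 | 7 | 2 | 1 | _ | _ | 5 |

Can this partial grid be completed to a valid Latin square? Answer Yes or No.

Yes

No row or column among the givens repeats a symbol, and propagating forced cells runs into no contradiction.
One valid completion exists (for instance, 1 6 4 3 7 5 2 / 2 5 1 4 3 7 6 / 3 1 7 5 6 2 4 / 7 4 5 6 2 1 3 / 4 2 3 7 5 6 1 / 5 3 6 2 1 4 7 / 6 7 2 1 4 3 5).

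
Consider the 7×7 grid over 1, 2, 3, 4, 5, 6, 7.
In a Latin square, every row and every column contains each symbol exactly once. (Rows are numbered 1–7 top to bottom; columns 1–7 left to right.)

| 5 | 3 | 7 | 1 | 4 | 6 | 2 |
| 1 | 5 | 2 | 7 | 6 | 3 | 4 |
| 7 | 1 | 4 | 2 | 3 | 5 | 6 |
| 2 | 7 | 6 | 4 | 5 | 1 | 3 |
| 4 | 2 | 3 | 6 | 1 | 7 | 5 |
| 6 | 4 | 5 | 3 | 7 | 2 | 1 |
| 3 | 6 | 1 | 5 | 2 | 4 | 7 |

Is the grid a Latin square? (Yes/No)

Yes

Each row is a permutation of the 7 symbols, and so is each column.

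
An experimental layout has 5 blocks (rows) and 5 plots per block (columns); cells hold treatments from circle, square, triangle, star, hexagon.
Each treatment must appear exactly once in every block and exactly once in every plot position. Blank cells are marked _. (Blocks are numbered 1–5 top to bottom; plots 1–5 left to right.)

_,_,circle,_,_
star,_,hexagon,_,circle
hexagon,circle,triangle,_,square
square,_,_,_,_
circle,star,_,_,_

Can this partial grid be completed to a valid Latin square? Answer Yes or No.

No block or plot among the givens repeats a symbol, and propagating forced cells runs into no contradiction.
One valid completion exists (for instance, triangle hexagon circle square star / star square hexagon triangle circle / hexagon circle triangle star square / square triangle star circle hexagon / circle star square hexagon triangle).

Yes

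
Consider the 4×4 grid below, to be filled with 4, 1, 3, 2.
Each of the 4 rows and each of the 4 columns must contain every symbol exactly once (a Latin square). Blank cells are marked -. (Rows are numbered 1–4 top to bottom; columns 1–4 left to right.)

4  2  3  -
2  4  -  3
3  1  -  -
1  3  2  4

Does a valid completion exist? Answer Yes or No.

Yes

No row or column among the givens repeats a symbol, and propagating forced cells runs into no contradiction.
One valid completion exists (for instance, 4 2 3 1 / 2 4 1 3 / 3 1 4 2 / 1 3 2 4).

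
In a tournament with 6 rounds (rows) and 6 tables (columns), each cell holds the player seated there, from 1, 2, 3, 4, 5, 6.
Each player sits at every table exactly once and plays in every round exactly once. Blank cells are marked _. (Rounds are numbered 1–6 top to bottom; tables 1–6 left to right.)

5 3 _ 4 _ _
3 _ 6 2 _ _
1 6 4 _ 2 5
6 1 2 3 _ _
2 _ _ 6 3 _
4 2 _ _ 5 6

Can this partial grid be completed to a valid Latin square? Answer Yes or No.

Round 3, table 4: round 3 together with table 4 already contain {1, 2, 3, 4, 5, 6} — every symbol — so nothing can go there. The grid has no valid completion.

No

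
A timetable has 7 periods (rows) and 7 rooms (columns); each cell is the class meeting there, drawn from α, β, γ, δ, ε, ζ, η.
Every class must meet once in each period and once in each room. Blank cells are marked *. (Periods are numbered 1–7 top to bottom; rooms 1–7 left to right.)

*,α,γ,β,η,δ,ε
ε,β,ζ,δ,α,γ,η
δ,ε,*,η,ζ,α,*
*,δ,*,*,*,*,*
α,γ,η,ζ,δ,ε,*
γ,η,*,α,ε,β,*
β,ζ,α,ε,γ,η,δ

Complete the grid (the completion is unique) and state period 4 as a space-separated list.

Period 4, room 4: period 4 has {δ} and room 4 has {α, β, δ, ε, ζ, η}, leaving only γ.
Period 4, room 5: period 4 has {γ, δ} and room 5 has {α, γ, δ, ε, ζ, η}, leaving only β.
Period 4, room 3: period 4 has {β, γ, δ} and room 3 has {α, γ, ζ, η}, leaving only ε.
Period 4, room 6: period 4 has {β, γ, δ, ε} and room 6 has {α, β, γ, δ, ε, η}, leaving only ζ.
Period 4, room 1: period 4 has {β, γ, δ, ε, ζ} and room 1 has {α, β, γ, δ, ε}, leaving only η.
Period 4, room 7: period 4 has {β, γ, δ, ε, ζ, η} and room 7 has {δ, ε, η}, leaving only α.
So period 4 reads: η δ ε γ β ζ α.

η δ ε γ β ζ α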